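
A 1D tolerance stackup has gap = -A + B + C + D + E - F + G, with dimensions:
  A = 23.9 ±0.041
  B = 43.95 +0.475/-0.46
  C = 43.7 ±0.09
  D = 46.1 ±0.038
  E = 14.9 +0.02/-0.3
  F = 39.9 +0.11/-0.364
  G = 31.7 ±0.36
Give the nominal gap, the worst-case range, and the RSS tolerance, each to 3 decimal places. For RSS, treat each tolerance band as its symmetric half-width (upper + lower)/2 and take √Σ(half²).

nominal=116.550 wc=[115.151,117.938] rss=0.664

Stack each dimension's contribution:
  -A: nom -23.900 → Σnom=-23.900; wc +0.041/-0.041 → slack +0.041/-0.041; half-tol=0.041, Σhalf²=0.001681
  +B: nom +43.950 → Σnom=20.050; wc +0.475/-0.460 → slack +0.516/-0.501; half-tol=0.468, Σhalf²=0.220237
  +C: nom +43.700 → Σnom=63.750; wc +0.090/-0.090 → slack +0.606/-0.591; half-tol=0.090, Σhalf²=0.228337
  +D: nom +46.100 → Σnom=109.850; wc +0.038/-0.038 → slack +0.644/-0.629; half-tol=0.038, Σhalf²=0.229781
  +E: nom +14.900 → Σnom=124.750; wc +0.020/-0.300 → slack +0.664/-0.929; half-tol=0.160, Σhalf²=0.255381
  -F: nom -39.900 → Σnom=84.850; wc +0.364/-0.110 → slack +1.028/-1.039; half-tol=0.237, Σhalf²=0.311550
  +G: nom +31.700 → Σnom=116.550; wc +0.360/-0.360 → slack +1.388/-1.399; half-tol=0.360, Σhalf²=0.441150
Nominal = 116.550. Worst-case = [116.550 - 1.399, 116.550 + 1.388] = [115.151, 117.938]. RSS = √0.441150 = 0.664.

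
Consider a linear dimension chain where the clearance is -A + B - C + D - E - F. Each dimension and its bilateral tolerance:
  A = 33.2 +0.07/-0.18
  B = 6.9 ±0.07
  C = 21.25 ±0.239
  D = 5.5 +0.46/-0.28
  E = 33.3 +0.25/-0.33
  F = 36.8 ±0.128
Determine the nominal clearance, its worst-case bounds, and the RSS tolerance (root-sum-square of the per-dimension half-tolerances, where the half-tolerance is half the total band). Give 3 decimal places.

nominal=-112.150 wc=[-113.187,-110.743] rss=0.561

Stack each dimension's contribution:
  -A: nom -33.200 → Σnom=-33.200; wc +0.180/-0.070 → slack +0.180/-0.070; half-tol=0.125, Σhalf²=0.015625
  +B: nom +6.900 → Σnom=-26.300; wc +0.070/-0.070 → slack +0.250/-0.140; half-tol=0.070, Σhalf²=0.020525
  -C: nom -21.250 → Σnom=-47.550; wc +0.239/-0.239 → slack +0.489/-0.379; half-tol=0.239, Σhalf²=0.077646
  +D: nom +5.500 → Σnom=-42.050; wc +0.460/-0.280 → slack +0.949/-0.659; half-tol=0.370, Σhalf²=0.214546
  -E: nom -33.300 → Σnom=-75.350; wc +0.330/-0.250 → slack +1.279/-0.909; half-tol=0.290, Σhalf²=0.298646
  -F: nom -36.800 → Σnom=-112.150; wc +0.128/-0.128 → slack +1.407/-1.037; half-tol=0.128, Σhalf²=0.315030
Nominal = -112.150. Worst-case = [-112.150 - 1.037, -112.150 + 1.407] = [-113.187, -110.743]. RSS = √0.315030 = 0.561.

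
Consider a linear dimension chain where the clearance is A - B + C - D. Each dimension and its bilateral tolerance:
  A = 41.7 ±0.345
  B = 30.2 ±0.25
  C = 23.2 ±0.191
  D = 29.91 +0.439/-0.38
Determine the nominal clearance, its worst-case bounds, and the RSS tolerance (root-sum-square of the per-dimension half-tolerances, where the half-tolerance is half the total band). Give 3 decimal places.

Stack each dimension's contribution:
  +A: nom +41.700 → Σnom=41.700; wc +0.345/-0.345 → slack +0.345/-0.345; half-tol=0.345, Σhalf²=0.119025
  -B: nom -30.200 → Σnom=11.500; wc +0.250/-0.250 → slack +0.595/-0.595; half-tol=0.250, Σhalf²=0.181525
  +C: nom +23.200 → Σnom=34.700; wc +0.191/-0.191 → slack +0.786/-0.786; half-tol=0.191, Σhalf²=0.218006
  -D: nom -29.910 → Σnom=4.790; wc +0.380/-0.439 → slack +1.166/-1.225; half-tol=0.409, Σhalf²=0.385696
Nominal = 4.790. Worst-case = [4.790 - 1.225, 4.790 + 1.166] = [3.565, 5.956]. RSS = √0.385696 = 0.621.

nominal=4.790 wc=[3.565,5.956] rss=0.621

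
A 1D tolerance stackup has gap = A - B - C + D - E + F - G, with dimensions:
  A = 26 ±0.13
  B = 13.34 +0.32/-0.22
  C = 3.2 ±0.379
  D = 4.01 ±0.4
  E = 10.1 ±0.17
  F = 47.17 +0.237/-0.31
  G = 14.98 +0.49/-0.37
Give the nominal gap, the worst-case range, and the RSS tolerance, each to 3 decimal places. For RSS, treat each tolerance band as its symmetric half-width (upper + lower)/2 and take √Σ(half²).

nominal=35.560 wc=[33.361,37.466] rss=0.826

Stack each dimension's contribution:
  +A: nom +26.000 → Σnom=26.000; wc +0.130/-0.130 → slack +0.130/-0.130; half-tol=0.130, Σhalf²=0.016900
  -B: nom -13.340 → Σnom=12.660; wc +0.220/-0.320 → slack +0.350/-0.450; half-tol=0.270, Σhalf²=0.089800
  -C: nom -3.200 → Σnom=9.460; wc +0.379/-0.379 → slack +0.729/-0.829; half-tol=0.379, Σhalf²=0.233441
  +D: nom +4.010 → Σnom=13.470; wc +0.400/-0.400 → slack +1.129/-1.229; half-tol=0.400, Σhalf²=0.393441
  -E: nom -10.100 → Σnom=3.370; wc +0.170/-0.170 → slack +1.299/-1.399; half-tol=0.170, Σhalf²=0.422341
  +F: nom +47.170 → Σnom=50.540; wc +0.237/-0.310 → slack +1.536/-1.709; half-tol=0.273, Σhalf²=0.497143
  -G: nom -14.980 → Σnom=35.560; wc +0.370/-0.490 → slack +1.906/-2.199; half-tol=0.430, Σhalf²=0.682043
Nominal = 35.560. Worst-case = [35.560 - 2.199, 35.560 + 1.906] = [33.361, 37.466]. RSS = √0.682043 = 0.826.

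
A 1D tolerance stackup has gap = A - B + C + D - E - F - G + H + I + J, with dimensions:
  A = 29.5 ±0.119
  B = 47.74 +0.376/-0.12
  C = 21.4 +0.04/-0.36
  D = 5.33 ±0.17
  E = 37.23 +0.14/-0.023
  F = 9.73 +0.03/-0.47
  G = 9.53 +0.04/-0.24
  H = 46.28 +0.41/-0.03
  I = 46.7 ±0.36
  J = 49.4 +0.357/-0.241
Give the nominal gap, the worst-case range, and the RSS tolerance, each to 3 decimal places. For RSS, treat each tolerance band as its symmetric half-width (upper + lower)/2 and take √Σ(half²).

Stack each dimension's contribution:
  +A: nom +29.500 → Σnom=29.500; wc +0.119/-0.119 → slack +0.119/-0.119; half-tol=0.119, Σhalf²=0.014161
  -B: nom -47.740 → Σnom=-18.240; wc +0.120/-0.376 → slack +0.239/-0.495; half-tol=0.248, Σhalf²=0.075665
  +C: nom +21.400 → Σnom=3.160; wc +0.040/-0.360 → slack +0.279/-0.855; half-tol=0.200, Σhalf²=0.115665
  +D: nom +5.330 → Σnom=8.490; wc +0.170/-0.170 → slack +0.449/-1.025; half-tol=0.170, Σhalf²=0.144565
  -E: nom -37.230 → Σnom=-28.740; wc +0.023/-0.140 → slack +0.472/-1.165; half-tol=0.082, Σhalf²=0.151207
  -F: nom -9.730 → Σnom=-38.470; wc +0.470/-0.030 → slack +0.942/-1.195; half-tol=0.250, Σhalf²=0.213707
  -G: nom -9.530 → Σnom=-48.000; wc +0.240/-0.040 → slack +1.182/-1.235; half-tol=0.140, Σhalf²=0.233307
  +H: nom +46.280 → Σnom=-1.720; wc +0.410/-0.030 → slack +1.592/-1.265; half-tol=0.220, Σhalf²=0.281707
  +I: nom +46.700 → Σnom=44.980; wc +0.360/-0.360 → slack +1.952/-1.625; half-tol=0.360, Σhalf²=0.411307
  +J: nom +49.400 → Σnom=94.380; wc +0.357/-0.241 → slack +2.309/-1.866; half-tol=0.299, Σhalf²=0.500708
Nominal = 94.380. Worst-case = [94.380 - 1.866, 94.380 + 2.309] = [92.514, 96.689]. RSS = √0.500708 = 0.708.

nominal=94.380 wc=[92.514,96.689] rss=0.708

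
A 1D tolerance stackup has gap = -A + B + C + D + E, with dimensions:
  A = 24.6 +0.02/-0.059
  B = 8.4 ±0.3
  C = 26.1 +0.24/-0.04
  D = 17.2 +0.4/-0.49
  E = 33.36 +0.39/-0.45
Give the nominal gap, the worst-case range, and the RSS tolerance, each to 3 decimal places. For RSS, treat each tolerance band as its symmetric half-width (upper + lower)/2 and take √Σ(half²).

Stack each dimension's contribution:
  -A: nom -24.600 → Σnom=-24.600; wc +0.059/-0.020 → slack +0.059/-0.020; half-tol=0.040, Σhalf²=0.001560
  +B: nom +8.400 → Σnom=-16.200; wc +0.300/-0.300 → slack +0.359/-0.320; half-tol=0.300, Σhalf²=0.091560
  +C: nom +26.100 → Σnom=9.900; wc +0.240/-0.040 → slack +0.599/-0.360; half-tol=0.140, Σhalf²=0.111160
  +D: nom +17.200 → Σnom=27.100; wc +0.400/-0.490 → slack +0.999/-0.850; half-tol=0.445, Σhalf²=0.309185
  +E: nom +33.360 → Σnom=60.460; wc +0.390/-0.450 → slack +1.389/-1.300; half-tol=0.420, Σhalf²=0.485585
Nominal = 60.460. Worst-case = [60.460 - 1.300, 60.460 + 1.389] = [59.160, 61.849]. RSS = √0.485585 = 0.697.

nominal=60.460 wc=[59.160,61.849] rss=0.697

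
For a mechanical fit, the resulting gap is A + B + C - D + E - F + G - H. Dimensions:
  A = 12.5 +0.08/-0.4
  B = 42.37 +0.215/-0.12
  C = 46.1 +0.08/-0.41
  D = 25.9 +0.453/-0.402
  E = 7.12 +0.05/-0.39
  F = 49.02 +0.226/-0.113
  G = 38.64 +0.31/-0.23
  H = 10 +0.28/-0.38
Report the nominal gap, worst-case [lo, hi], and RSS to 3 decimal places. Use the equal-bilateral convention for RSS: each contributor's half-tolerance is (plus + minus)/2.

nominal=61.810 wc=[59.301,63.440] rss=0.766

Stack each dimension's contribution:
  +A: nom +12.500 → Σnom=12.500; wc +0.080/-0.400 → slack +0.080/-0.400; half-tol=0.240, Σhalf²=0.057600
  +B: nom +42.370 → Σnom=54.870; wc +0.215/-0.120 → slack +0.295/-0.520; half-tol=0.167, Σhalf²=0.085656
  +C: nom +46.100 → Σnom=100.970; wc +0.080/-0.410 → slack +0.375/-0.930; half-tol=0.245, Σhalf²=0.145681
  -D: nom -25.900 → Σnom=75.070; wc +0.402/-0.453 → slack +0.777/-1.383; half-tol=0.427, Σhalf²=0.328437
  +E: nom +7.120 → Σnom=82.190; wc +0.050/-0.390 → slack +0.827/-1.773; half-tol=0.220, Σhalf²=0.376837
  -F: nom -49.020 → Σnom=33.170; wc +0.113/-0.226 → slack +0.940/-1.999; half-tol=0.170, Σhalf²=0.405568
  +G: nom +38.640 → Σnom=71.810; wc +0.310/-0.230 → slack +1.250/-2.229; half-tol=0.270, Σhalf²=0.478468
  -H: nom -10.000 → Σnom=61.810; wc +0.380/-0.280 → slack +1.630/-2.509; half-tol=0.330, Σhalf²=0.587368
Nominal = 61.810. Worst-case = [61.810 - 2.509, 61.810 + 1.630] = [59.301, 63.440]. RSS = √0.587368 = 0.766.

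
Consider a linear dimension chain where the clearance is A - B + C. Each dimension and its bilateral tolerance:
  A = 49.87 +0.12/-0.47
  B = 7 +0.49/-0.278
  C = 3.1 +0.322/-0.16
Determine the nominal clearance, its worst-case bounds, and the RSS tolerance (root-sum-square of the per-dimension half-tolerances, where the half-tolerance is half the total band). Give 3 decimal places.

Stack each dimension's contribution:
  +A: nom +49.870 → Σnom=49.870; wc +0.120/-0.470 → slack +0.120/-0.470; half-tol=0.295, Σhalf²=0.087025
  -B: nom -7.000 → Σnom=42.870; wc +0.278/-0.490 → slack +0.398/-0.960; half-tol=0.384, Σhalf²=0.234481
  +C: nom +3.100 → Σnom=45.970; wc +0.322/-0.160 → slack +0.720/-1.120; half-tol=0.241, Σhalf²=0.292562
Nominal = 45.970. Worst-case = [45.970 - 1.120, 45.970 + 0.720] = [44.850, 46.690]. RSS = √0.292562 = 0.541.

nominal=45.970 wc=[44.850,46.690] rss=0.541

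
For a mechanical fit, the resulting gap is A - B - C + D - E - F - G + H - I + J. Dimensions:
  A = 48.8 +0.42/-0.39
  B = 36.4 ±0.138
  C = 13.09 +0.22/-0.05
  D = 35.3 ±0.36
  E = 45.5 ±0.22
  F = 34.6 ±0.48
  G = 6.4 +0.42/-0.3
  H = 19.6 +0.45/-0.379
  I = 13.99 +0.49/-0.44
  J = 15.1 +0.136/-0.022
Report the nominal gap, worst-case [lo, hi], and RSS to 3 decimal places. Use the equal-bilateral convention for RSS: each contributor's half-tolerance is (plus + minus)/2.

Stack each dimension's contribution:
  +A: nom +48.800 → Σnom=48.800; wc +0.420/-0.390 → slack +0.420/-0.390; half-tol=0.405, Σhalf²=0.164025
  -B: nom -36.400 → Σnom=12.400; wc +0.138/-0.138 → slack +0.558/-0.528; half-tol=0.138, Σhalf²=0.183069
  -C: nom -13.090 → Σnom=-0.690; wc +0.050/-0.220 → slack +0.608/-0.748; half-tol=0.135, Σhalf²=0.201294
  +D: nom +35.300 → Σnom=34.610; wc +0.360/-0.360 → slack +0.968/-1.108; half-tol=0.360, Σhalf²=0.330894
  -E: nom -45.500 → Σnom=-10.890; wc +0.220/-0.220 → slack +1.188/-1.328; half-tol=0.220, Σhalf²=0.379294
  -F: nom -34.600 → Σnom=-45.490; wc +0.480/-0.480 → slack +1.668/-1.808; half-tol=0.480, Σhalf²=0.609694
  -G: nom -6.400 → Σnom=-51.890; wc +0.300/-0.420 → slack +1.968/-2.228; half-tol=0.360, Σhalf²=0.739294
  +H: nom +19.600 → Σnom=-32.290; wc +0.450/-0.379 → slack +2.418/-2.607; half-tol=0.414, Σhalf²=0.911104
  -I: nom -13.990 → Σnom=-46.280; wc +0.440/-0.490 → slack +2.858/-3.097; half-tol=0.465, Σhalf²=1.127329
  +J: nom +15.100 → Σnom=-31.180; wc +0.136/-0.022 → slack +2.994/-3.119; half-tol=0.079, Σhalf²=1.133570
Nominal = -31.180. Worst-case = [-31.180 - 3.119, -31.180 + 2.994] = [-34.299, -28.186]. RSS = √1.133570 = 1.065.

nominal=-31.180 wc=[-34.299,-28.186] rss=1.065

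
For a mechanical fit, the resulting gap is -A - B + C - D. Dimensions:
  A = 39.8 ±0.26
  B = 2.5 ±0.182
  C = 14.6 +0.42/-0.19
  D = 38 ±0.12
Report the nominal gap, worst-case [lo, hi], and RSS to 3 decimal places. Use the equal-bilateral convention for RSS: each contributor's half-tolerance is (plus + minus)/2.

nominal=-65.700 wc=[-66.452,-64.718] rss=0.456

Stack each dimension's contribution:
  -A: nom -39.800 → Σnom=-39.800; wc +0.260/-0.260 → slack +0.260/-0.260; half-tol=0.260, Σhalf²=0.067600
  -B: nom -2.500 → Σnom=-42.300; wc +0.182/-0.182 → slack +0.442/-0.442; half-tol=0.182, Σhalf²=0.100724
  +C: nom +14.600 → Σnom=-27.700; wc +0.420/-0.190 → slack +0.862/-0.632; half-tol=0.305, Σhalf²=0.193749
  -D: nom -38.000 → Σnom=-65.700; wc +0.120/-0.120 → slack +0.982/-0.752; half-tol=0.120, Σhalf²=0.208149
Nominal = -65.700. Worst-case = [-65.700 - 0.752, -65.700 + 0.982] = [-66.452, -64.718]. RSS = √0.208149 = 0.456.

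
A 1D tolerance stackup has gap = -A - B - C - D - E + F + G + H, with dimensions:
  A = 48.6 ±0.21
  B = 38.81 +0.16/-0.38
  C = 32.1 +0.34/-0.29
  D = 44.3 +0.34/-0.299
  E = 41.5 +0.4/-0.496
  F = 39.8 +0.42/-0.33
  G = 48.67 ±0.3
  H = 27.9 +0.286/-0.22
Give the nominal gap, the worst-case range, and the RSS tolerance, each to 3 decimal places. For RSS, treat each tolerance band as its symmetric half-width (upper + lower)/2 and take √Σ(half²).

nominal=-88.940 wc=[-91.240,-86.259] rss=0.902

Stack each dimension's contribution:
  -A: nom -48.600 → Σnom=-48.600; wc +0.210/-0.210 → slack +0.210/-0.210; half-tol=0.210, Σhalf²=0.044100
  -B: nom -38.810 → Σnom=-87.410; wc +0.380/-0.160 → slack +0.590/-0.370; half-tol=0.270, Σhalf²=0.117000
  -C: nom -32.100 → Σnom=-119.510; wc +0.290/-0.340 → slack +0.880/-0.710; half-tol=0.315, Σhalf²=0.216225
  -D: nom -44.300 → Σnom=-163.810; wc +0.299/-0.340 → slack +1.179/-1.050; half-tol=0.320, Σhalf²=0.318305
  -E: nom -41.500 → Σnom=-205.310; wc +0.496/-0.400 → slack +1.675/-1.450; half-tol=0.448, Σhalf²=0.519009
  +F: nom +39.800 → Σnom=-165.510; wc +0.420/-0.330 → slack +2.095/-1.780; half-tol=0.375, Σhalf²=0.659634
  +G: nom +48.670 → Σnom=-116.840; wc +0.300/-0.300 → slack +2.395/-2.080; half-tol=0.300, Σhalf²=0.749634
  +H: nom +27.900 → Σnom=-88.940; wc +0.286/-0.220 → slack +2.681/-2.300; half-tol=0.253, Σhalf²=0.813643
Nominal = -88.940. Worst-case = [-88.940 - 2.300, -88.940 + 2.681] = [-91.240, -86.259]. RSS = √0.813643 = 0.902.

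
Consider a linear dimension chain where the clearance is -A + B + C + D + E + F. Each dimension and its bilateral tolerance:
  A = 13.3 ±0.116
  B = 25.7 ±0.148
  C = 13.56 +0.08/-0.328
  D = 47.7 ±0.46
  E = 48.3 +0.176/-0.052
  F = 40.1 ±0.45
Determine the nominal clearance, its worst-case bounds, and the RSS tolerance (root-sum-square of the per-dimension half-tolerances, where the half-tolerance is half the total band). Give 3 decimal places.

nominal=162.060 wc=[160.506,163.490] rss=0.710

Stack each dimension's contribution:
  -A: nom -13.300 → Σnom=-13.300; wc +0.116/-0.116 → slack +0.116/-0.116; half-tol=0.116, Σhalf²=0.013456
  +B: nom +25.700 → Σnom=12.400; wc +0.148/-0.148 → slack +0.264/-0.264; half-tol=0.148, Σhalf²=0.035360
  +C: nom +13.560 → Σnom=25.960; wc +0.080/-0.328 → slack +0.344/-0.592; half-tol=0.204, Σhalf²=0.076976
  +D: nom +47.700 → Σnom=73.660; wc +0.460/-0.460 → slack +0.804/-1.052; half-tol=0.460, Σhalf²=0.288576
  +E: nom +48.300 → Σnom=121.960; wc +0.176/-0.052 → slack +0.980/-1.104; half-tol=0.114, Σhalf²=0.301572
  +F: nom +40.100 → Σnom=162.060; wc +0.450/-0.450 → slack +1.430/-1.554; half-tol=0.450, Σhalf²=0.504072
Nominal = 162.060. Worst-case = [162.060 - 1.554, 162.060 + 1.430] = [160.506, 163.490]. RSS = √0.504072 = 0.710.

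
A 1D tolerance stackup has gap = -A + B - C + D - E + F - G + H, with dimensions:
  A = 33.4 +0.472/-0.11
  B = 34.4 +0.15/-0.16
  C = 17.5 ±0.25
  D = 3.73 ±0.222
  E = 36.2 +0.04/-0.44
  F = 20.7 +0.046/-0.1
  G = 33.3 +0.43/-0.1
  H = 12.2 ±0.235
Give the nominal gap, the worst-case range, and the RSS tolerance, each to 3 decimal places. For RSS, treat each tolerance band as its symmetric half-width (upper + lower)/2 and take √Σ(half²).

Stack each dimension's contribution:
  -A: nom -33.400 → Σnom=-33.400; wc +0.110/-0.472 → slack +0.110/-0.472; half-tol=0.291, Σhalf²=0.084681
  +B: nom +34.400 → Σnom=1.000; wc +0.150/-0.160 → slack +0.260/-0.632; half-tol=0.155, Σhalf²=0.108706
  -C: nom -17.500 → Σnom=-16.500; wc +0.250/-0.250 → slack +0.510/-0.882; half-tol=0.250, Σhalf²=0.171206
  +D: nom +3.730 → Σnom=-12.770; wc +0.222/-0.222 → slack +0.732/-1.104; half-tol=0.222, Σhalf²=0.220490
  -E: nom -36.200 → Σnom=-48.970; wc +0.440/-0.040 → slack +1.172/-1.144; half-tol=0.240, Σhalf²=0.278090
  +F: nom +20.700 → Σnom=-28.270; wc +0.046/-0.100 → slack +1.218/-1.244; half-tol=0.073, Σhalf²=0.283419
  -G: nom -33.300 → Σnom=-61.570; wc +0.100/-0.430 → slack +1.318/-1.674; half-tol=0.265, Σhalf²=0.353644
  +H: nom +12.200 → Σnom=-49.370; wc +0.235/-0.235 → slack +1.553/-1.909; half-tol=0.235, Σhalf²=0.408869
Nominal = -49.370. Worst-case = [-49.370 - 1.909, -49.370 + 1.553] = [-51.279, -47.817]. RSS = √0.408869 = 0.639.

nominal=-49.370 wc=[-51.279,-47.817] rss=0.639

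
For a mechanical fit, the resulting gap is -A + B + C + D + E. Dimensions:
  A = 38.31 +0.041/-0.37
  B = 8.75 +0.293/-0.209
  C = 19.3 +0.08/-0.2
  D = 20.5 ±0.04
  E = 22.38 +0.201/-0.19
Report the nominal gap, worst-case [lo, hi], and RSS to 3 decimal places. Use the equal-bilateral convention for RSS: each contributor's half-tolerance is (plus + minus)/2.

nominal=32.620 wc=[31.940,33.604] rss=0.406

Stack each dimension's contribution:
  -A: nom -38.310 → Σnom=-38.310; wc +0.370/-0.041 → slack +0.370/-0.041; half-tol=0.205, Σhalf²=0.042230
  +B: nom +8.750 → Σnom=-29.560; wc +0.293/-0.209 → slack +0.663/-0.250; half-tol=0.251, Σhalf²=0.105231
  +C: nom +19.300 → Σnom=-10.260; wc +0.080/-0.200 → slack +0.743/-0.450; half-tol=0.140, Σhalf²=0.124831
  +D: nom +20.500 → Σnom=10.240; wc +0.040/-0.040 → slack +0.783/-0.490; half-tol=0.040, Σhalf²=0.126431
  +E: nom +22.380 → Σnom=32.620; wc +0.201/-0.190 → slack +0.984/-0.680; half-tol=0.196, Σhalf²=0.164652
Nominal = 32.620. Worst-case = [32.620 - 0.680, 32.620 + 0.984] = [31.940, 33.604]. RSS = √0.164652 = 0.406.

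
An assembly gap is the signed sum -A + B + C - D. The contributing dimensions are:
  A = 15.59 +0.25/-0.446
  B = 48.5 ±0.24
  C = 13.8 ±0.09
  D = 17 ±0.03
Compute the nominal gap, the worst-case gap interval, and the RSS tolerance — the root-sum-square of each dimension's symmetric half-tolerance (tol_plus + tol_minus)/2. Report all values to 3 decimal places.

nominal=29.710 wc=[29.100,30.516] rss=0.433

Stack each dimension's contribution:
  -A: nom -15.590 → Σnom=-15.590; wc +0.446/-0.250 → slack +0.446/-0.250; half-tol=0.348, Σhalf²=0.121104
  +B: nom +48.500 → Σnom=32.910; wc +0.240/-0.240 → slack +0.686/-0.490; half-tol=0.240, Σhalf²=0.178704
  +C: nom +13.800 → Σnom=46.710; wc +0.090/-0.090 → slack +0.776/-0.580; half-tol=0.090, Σhalf²=0.186804
  -D: nom -17.000 → Σnom=29.710; wc +0.030/-0.030 → slack +0.806/-0.610; half-tol=0.030, Σhalf²=0.187704
Nominal = 29.710. Worst-case = [29.710 - 0.610, 29.710 + 0.806] = [29.100, 30.516]. RSS = √0.187704 = 0.433.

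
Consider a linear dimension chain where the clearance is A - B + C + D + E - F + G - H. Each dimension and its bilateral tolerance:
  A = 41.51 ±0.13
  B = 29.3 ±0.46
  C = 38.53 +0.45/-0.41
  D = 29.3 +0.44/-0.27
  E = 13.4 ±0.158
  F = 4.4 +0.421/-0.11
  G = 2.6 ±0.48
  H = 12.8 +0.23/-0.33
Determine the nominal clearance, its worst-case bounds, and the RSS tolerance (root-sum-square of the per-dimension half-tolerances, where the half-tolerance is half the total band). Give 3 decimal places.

nominal=78.840 wc=[76.281,81.398] rss=0.971

Stack each dimension's contribution:
  +A: nom +41.510 → Σnom=41.510; wc +0.130/-0.130 → slack +0.130/-0.130; half-tol=0.130, Σhalf²=0.016900
  -B: nom -29.300 → Σnom=12.210; wc +0.460/-0.460 → slack +0.590/-0.590; half-tol=0.460, Σhalf²=0.228500
  +C: nom +38.530 → Σnom=50.740; wc +0.450/-0.410 → slack +1.040/-1.000; half-tol=0.430, Σhalf²=0.413400
  +D: nom +29.300 → Σnom=80.040; wc +0.440/-0.270 → slack +1.480/-1.270; half-tol=0.355, Σhalf²=0.539425
  +E: nom +13.400 → Σnom=93.440; wc +0.158/-0.158 → slack +1.638/-1.428; half-tol=0.158, Σhalf²=0.564389
  -F: nom -4.400 → Σnom=89.040; wc +0.110/-0.421 → slack +1.748/-1.849; half-tol=0.266, Σhalf²=0.634879
  +G: nom +2.600 → Σnom=91.640; wc +0.480/-0.480 → slack +2.228/-2.329; half-tol=0.480, Σhalf²=0.865279
  -H: nom -12.800 → Σnom=78.840; wc +0.330/-0.230 → slack +2.558/-2.559; half-tol=0.280, Σhalf²=0.943679
Nominal = 78.840. Worst-case = [78.840 - 2.559, 78.840 + 2.558] = [76.281, 81.398]. RSS = √0.943679 = 0.971.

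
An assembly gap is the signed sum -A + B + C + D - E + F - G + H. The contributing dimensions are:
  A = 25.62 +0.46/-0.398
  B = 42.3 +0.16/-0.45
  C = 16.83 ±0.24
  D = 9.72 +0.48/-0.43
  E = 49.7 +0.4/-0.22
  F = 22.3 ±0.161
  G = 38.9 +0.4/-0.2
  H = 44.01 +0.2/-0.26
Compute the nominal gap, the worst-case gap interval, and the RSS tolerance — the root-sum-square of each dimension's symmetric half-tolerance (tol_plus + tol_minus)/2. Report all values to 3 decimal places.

nominal=20.940 wc=[18.139,22.999] rss=0.898

Stack each dimension's contribution:
  -A: nom -25.620 → Σnom=-25.620; wc +0.398/-0.460 → slack +0.398/-0.460; half-tol=0.429, Σhalf²=0.184041
  +B: nom +42.300 → Σnom=16.680; wc +0.160/-0.450 → slack +0.558/-0.910; half-tol=0.305, Σhalf²=0.277066
  +C: nom +16.830 → Σnom=33.510; wc +0.240/-0.240 → slack +0.798/-1.150; half-tol=0.240, Σhalf²=0.334666
  +D: nom +9.720 → Σnom=43.230; wc +0.480/-0.430 → slack +1.278/-1.580; half-tol=0.455, Σhalf²=0.541691
  -E: nom -49.700 → Σnom=-6.470; wc +0.220/-0.400 → slack +1.498/-1.980; half-tol=0.310, Σhalf²=0.637791
  +F: nom +22.300 → Σnom=15.830; wc +0.161/-0.161 → slack +1.659/-2.141; half-tol=0.161, Σhalf²=0.663712
  -G: nom -38.900 → Σnom=-23.070; wc +0.200/-0.400 → slack +1.859/-2.541; half-tol=0.300, Σhalf²=0.753712
  +H: nom +44.010 → Σnom=20.940; wc +0.200/-0.260 → slack +2.059/-2.801; half-tol=0.230, Σhalf²=0.806612
Nominal = 20.940. Worst-case = [20.940 - 2.801, 20.940 + 2.059] = [18.139, 22.999]. RSS = √0.806612 = 0.898.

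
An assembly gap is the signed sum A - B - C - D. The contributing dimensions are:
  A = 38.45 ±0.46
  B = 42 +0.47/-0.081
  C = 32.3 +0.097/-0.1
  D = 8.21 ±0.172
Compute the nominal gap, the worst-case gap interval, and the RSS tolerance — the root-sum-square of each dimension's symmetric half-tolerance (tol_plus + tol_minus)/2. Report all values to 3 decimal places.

Stack each dimension's contribution:
  +A: nom +38.450 → Σnom=38.450; wc +0.460/-0.460 → slack +0.460/-0.460; half-tol=0.460, Σhalf²=0.211600
  -B: nom -42.000 → Σnom=-3.550; wc +0.081/-0.470 → slack +0.541/-0.930; half-tol=0.275, Σhalf²=0.287500
  -C: nom -32.300 → Σnom=-35.850; wc +0.100/-0.097 → slack +0.641/-1.027; half-tol=0.099, Σhalf²=0.297203
  -D: nom -8.210 → Σnom=-44.060; wc +0.172/-0.172 → slack +0.813/-1.199; half-tol=0.172, Σhalf²=0.326787
Nominal = -44.060. Worst-case = [-44.060 - 1.199, -44.060 + 0.813] = [-45.259, -43.247]. RSS = √0.326787 = 0.572.

nominal=-44.060 wc=[-45.259,-43.247] rss=0.572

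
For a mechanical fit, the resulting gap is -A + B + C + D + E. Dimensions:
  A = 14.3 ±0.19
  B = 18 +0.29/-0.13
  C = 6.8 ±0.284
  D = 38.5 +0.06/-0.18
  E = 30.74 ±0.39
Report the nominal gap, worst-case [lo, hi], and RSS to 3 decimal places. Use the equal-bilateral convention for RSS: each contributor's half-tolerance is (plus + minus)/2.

nominal=79.740 wc=[78.566,80.954] rss=0.572

Stack each dimension's contribution:
  -A: nom -14.300 → Σnom=-14.300; wc +0.190/-0.190 → slack +0.190/-0.190; half-tol=0.190, Σhalf²=0.036100
  +B: nom +18.000 → Σnom=3.700; wc +0.290/-0.130 → slack +0.480/-0.320; half-tol=0.210, Σhalf²=0.080200
  +C: nom +6.800 → Σnom=10.500; wc +0.284/-0.284 → slack +0.764/-0.604; half-tol=0.284, Σhalf²=0.160856
  +D: nom +38.500 → Σnom=49.000; wc +0.060/-0.180 → slack +0.824/-0.784; half-tol=0.120, Σhalf²=0.175256
  +E: nom +30.740 → Σnom=79.740; wc +0.390/-0.390 → slack +1.214/-1.174; half-tol=0.390, Σhalf²=0.327356
Nominal = 79.740. Worst-case = [79.740 - 1.174, 79.740 + 1.214] = [78.566, 80.954]. RSS = √0.327356 = 0.572.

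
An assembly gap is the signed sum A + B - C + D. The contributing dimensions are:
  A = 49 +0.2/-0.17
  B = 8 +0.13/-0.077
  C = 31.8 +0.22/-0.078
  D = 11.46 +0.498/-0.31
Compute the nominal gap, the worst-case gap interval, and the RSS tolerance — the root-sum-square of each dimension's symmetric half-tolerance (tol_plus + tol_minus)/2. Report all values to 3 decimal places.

Stack each dimension's contribution:
  +A: nom +49.000 → Σnom=49.000; wc +0.200/-0.170 → slack +0.200/-0.170; half-tol=0.185, Σhalf²=0.034225
  +B: nom +8.000 → Σnom=57.000; wc +0.130/-0.077 → slack +0.330/-0.247; half-tol=0.104, Σhalf²=0.044937
  -C: nom -31.800 → Σnom=25.200; wc +0.078/-0.220 → slack +0.408/-0.467; half-tol=0.149, Σhalf²=0.067138
  +D: nom +11.460 → Σnom=36.660; wc +0.498/-0.310 → slack +0.906/-0.777; half-tol=0.404, Σhalf²=0.230354
Nominal = 36.660. Worst-case = [36.660 - 0.777, 36.660 + 0.906] = [35.883, 37.566]. RSS = √0.230354 = 0.480.

nominal=36.660 wc=[35.883,37.566] rss=0.480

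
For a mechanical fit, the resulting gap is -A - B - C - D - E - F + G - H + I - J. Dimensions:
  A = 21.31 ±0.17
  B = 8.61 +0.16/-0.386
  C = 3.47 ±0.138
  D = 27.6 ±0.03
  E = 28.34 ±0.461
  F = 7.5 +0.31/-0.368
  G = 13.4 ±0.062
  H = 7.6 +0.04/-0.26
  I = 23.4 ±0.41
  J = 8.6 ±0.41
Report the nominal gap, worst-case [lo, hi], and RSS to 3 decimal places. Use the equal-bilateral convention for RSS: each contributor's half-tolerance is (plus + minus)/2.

nominal=-76.230 wc=[-78.421,-73.535] rss=0.902

Stack each dimension's contribution:
  -A: nom -21.310 → Σnom=-21.310; wc +0.170/-0.170 → slack +0.170/-0.170; half-tol=0.170, Σhalf²=0.028900
  -B: nom -8.610 → Σnom=-29.920; wc +0.386/-0.160 → slack +0.556/-0.330; half-tol=0.273, Σhalf²=0.103429
  -C: nom -3.470 → Σnom=-33.390; wc +0.138/-0.138 → slack +0.694/-0.468; half-tol=0.138, Σhalf²=0.122473
  -D: nom -27.600 → Σnom=-60.990; wc +0.030/-0.030 → slack +0.724/-0.498; half-tol=0.030, Σhalf²=0.123373
  -E: nom -28.340 → Σnom=-89.330; wc +0.461/-0.461 → slack +1.185/-0.959; half-tol=0.461, Σhalf²=0.335894
  -F: nom -7.500 → Σnom=-96.830; wc +0.368/-0.310 → slack +1.553/-1.269; half-tol=0.339, Σhalf²=0.450815
  +G: nom +13.400 → Σnom=-83.430; wc +0.062/-0.062 → slack +1.615/-1.331; half-tol=0.062, Σhalf²=0.454659
  -H: nom -7.600 → Σnom=-91.030; wc +0.260/-0.040 → slack +1.875/-1.371; half-tol=0.150, Σhalf²=0.477159
  +I: nom +23.400 → Σnom=-67.630; wc +0.410/-0.410 → slack +2.285/-1.781; half-tol=0.410, Σhalf²=0.645259
  -J: nom -8.600 → Σnom=-76.230; wc +0.410/-0.410 → slack +2.695/-2.191; half-tol=0.410, Σhalf²=0.813359
Nominal = -76.230. Worst-case = [-76.230 - 2.191, -76.230 + 2.695] = [-78.421, -73.535]. RSS = √0.813359 = 0.902.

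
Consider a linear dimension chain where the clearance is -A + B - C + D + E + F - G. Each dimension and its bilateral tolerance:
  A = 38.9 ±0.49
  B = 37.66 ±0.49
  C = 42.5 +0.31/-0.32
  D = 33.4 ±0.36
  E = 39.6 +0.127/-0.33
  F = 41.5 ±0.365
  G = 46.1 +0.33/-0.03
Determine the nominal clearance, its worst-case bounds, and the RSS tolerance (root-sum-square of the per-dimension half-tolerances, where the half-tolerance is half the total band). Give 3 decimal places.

nominal=24.660 wc=[21.985,26.842] rss=0.963

Stack each dimension's contribution:
  -A: nom -38.900 → Σnom=-38.900; wc +0.490/-0.490 → slack +0.490/-0.490; half-tol=0.490, Σhalf²=0.240100
  +B: nom +37.660 → Σnom=-1.240; wc +0.490/-0.490 → slack +0.980/-0.980; half-tol=0.490, Σhalf²=0.480200
  -C: nom -42.500 → Σnom=-43.740; wc +0.320/-0.310 → slack +1.300/-1.290; half-tol=0.315, Σhalf²=0.579425
  +D: nom +33.400 → Σnom=-10.340; wc +0.360/-0.360 → slack +1.660/-1.650; half-tol=0.360, Σhalf²=0.709025
  +E: nom +39.600 → Σnom=29.260; wc +0.127/-0.330 → slack +1.787/-1.980; half-tol=0.229, Σhalf²=0.761237
  +F: nom +41.500 → Σnom=70.760; wc +0.365/-0.365 → slack +2.152/-2.345; half-tol=0.365, Σhalf²=0.894462
  -G: nom -46.100 → Σnom=24.660; wc +0.030/-0.330 → slack +2.182/-2.675; half-tol=0.180, Σhalf²=0.926862
Nominal = 24.660. Worst-case = [24.660 - 2.675, 24.660 + 2.182] = [21.985, 26.842]. RSS = √0.926862 = 0.963.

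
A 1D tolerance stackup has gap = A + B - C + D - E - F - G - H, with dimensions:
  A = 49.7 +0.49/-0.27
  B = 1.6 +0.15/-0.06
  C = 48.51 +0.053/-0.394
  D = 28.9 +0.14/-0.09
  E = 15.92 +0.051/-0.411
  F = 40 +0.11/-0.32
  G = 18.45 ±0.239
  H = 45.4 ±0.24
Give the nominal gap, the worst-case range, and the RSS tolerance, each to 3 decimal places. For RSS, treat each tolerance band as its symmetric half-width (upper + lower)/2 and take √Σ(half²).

nominal=-88.080 wc=[-89.193,-85.696] rss=0.658

Stack each dimension's contribution:
  +A: nom +49.700 → Σnom=49.700; wc +0.490/-0.270 → slack +0.490/-0.270; half-tol=0.380, Σhalf²=0.144400
  +B: nom +1.600 → Σnom=51.300; wc +0.150/-0.060 → slack +0.640/-0.330; half-tol=0.105, Σhalf²=0.155425
  -C: nom -48.510 → Σnom=2.790; wc +0.394/-0.053 → slack +1.034/-0.383; half-tol=0.224, Σhalf²=0.205377
  +D: nom +28.900 → Σnom=31.690; wc +0.140/-0.090 → slack +1.174/-0.473; half-tol=0.115, Σhalf²=0.218602
  -E: nom -15.920 → Σnom=15.770; wc +0.411/-0.051 → slack +1.585/-0.524; half-tol=0.231, Σhalf²=0.271963
  -F: nom -40.000 → Σnom=-24.230; wc +0.320/-0.110 → slack +1.905/-0.634; half-tol=0.215, Σhalf²=0.318188
  -G: nom -18.450 → Σnom=-42.680; wc +0.239/-0.239 → slack +2.144/-0.873; half-tol=0.239, Σhalf²=0.375309
  -H: nom -45.400 → Σnom=-88.080; wc +0.240/-0.240 → slack +2.384/-1.113; half-tol=0.240, Σhalf²=0.432909
Nominal = -88.080. Worst-case = [-88.080 - 1.113, -88.080 + 2.384] = [-89.193, -85.696]. RSS = √0.432909 = 0.658.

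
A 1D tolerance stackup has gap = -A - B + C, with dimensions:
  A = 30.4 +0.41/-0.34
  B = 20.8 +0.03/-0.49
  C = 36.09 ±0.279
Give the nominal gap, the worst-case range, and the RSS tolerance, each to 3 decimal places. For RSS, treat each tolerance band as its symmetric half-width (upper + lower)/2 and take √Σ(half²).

Stack each dimension's contribution:
  -A: nom -30.400 → Σnom=-30.400; wc +0.340/-0.410 → slack +0.340/-0.410; half-tol=0.375, Σhalf²=0.140625
  -B: nom -20.800 → Σnom=-51.200; wc +0.490/-0.030 → slack +0.830/-0.440; half-tol=0.260, Σhalf²=0.208225
  +C: nom +36.090 → Σnom=-15.110; wc +0.279/-0.279 → slack +1.109/-0.719; half-tol=0.279, Σhalf²=0.286066
Nominal = -15.110. Worst-case = [-15.110 - 0.719, -15.110 + 1.109] = [-15.829, -14.001]. RSS = √0.286066 = 0.535.

nominal=-15.110 wc=[-15.829,-14.001] rss=0.535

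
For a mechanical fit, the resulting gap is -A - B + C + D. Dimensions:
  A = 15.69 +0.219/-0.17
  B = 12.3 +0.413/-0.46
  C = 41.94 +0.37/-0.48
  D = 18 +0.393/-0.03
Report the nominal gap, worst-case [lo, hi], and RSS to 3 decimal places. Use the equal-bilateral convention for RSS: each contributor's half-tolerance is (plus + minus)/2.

nominal=31.950 wc=[30.808,33.343] rss=0.674

Stack each dimension's contribution:
  -A: nom -15.690 → Σnom=-15.690; wc +0.170/-0.219 → slack +0.170/-0.219; half-tol=0.195, Σhalf²=0.037830
  -B: nom -12.300 → Σnom=-27.990; wc +0.460/-0.413 → slack +0.630/-0.632; half-tol=0.436, Σhalf²=0.228362
  +C: nom +41.940 → Σnom=13.950; wc +0.370/-0.480 → slack +1.000/-1.112; half-tol=0.425, Σhalf²=0.408987
  +D: nom +18.000 → Σnom=31.950; wc +0.393/-0.030 → slack +1.393/-1.142; half-tol=0.212, Σhalf²=0.453720
Nominal = 31.950. Worst-case = [31.950 - 1.142, 31.950 + 1.393] = [30.808, 33.343]. RSS = √0.453720 = 0.674.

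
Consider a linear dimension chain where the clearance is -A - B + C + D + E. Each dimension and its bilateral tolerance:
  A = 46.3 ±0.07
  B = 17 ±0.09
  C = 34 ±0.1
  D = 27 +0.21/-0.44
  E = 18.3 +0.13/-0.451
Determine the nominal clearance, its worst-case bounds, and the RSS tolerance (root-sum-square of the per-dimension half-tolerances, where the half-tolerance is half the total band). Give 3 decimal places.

Stack each dimension's contribution:
  -A: nom -46.300 → Σnom=-46.300; wc +0.070/-0.070 → slack +0.070/-0.070; half-tol=0.070, Σhalf²=0.004900
  -B: nom -17.000 → Σnom=-63.300; wc +0.090/-0.090 → slack +0.160/-0.160; half-tol=0.090, Σhalf²=0.013000
  +C: nom +34.000 → Σnom=-29.300; wc +0.100/-0.100 → slack +0.260/-0.260; half-tol=0.100, Σhalf²=0.023000
  +D: nom +27.000 → Σnom=-2.300; wc +0.210/-0.440 → slack +0.470/-0.700; half-tol=0.325, Σhalf²=0.128625
  +E: nom +18.300 → Σnom=16.000; wc +0.130/-0.451 → slack +0.600/-1.151; half-tol=0.290, Σhalf²=0.213015
Nominal = 16.000. Worst-case = [16.000 - 1.151, 16.000 + 0.600] = [14.849, 16.600]. RSS = √0.213015 = 0.462.

nominal=16.000 wc=[14.849,16.600] rss=0.462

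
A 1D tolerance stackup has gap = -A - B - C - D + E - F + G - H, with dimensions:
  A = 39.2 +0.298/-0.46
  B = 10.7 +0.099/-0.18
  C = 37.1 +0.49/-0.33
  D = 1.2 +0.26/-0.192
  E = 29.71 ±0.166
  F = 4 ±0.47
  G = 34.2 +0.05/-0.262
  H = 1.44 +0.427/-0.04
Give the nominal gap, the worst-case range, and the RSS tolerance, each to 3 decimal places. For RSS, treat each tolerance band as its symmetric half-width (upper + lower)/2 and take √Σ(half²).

Stack each dimension's contribution:
  -A: nom -39.200 → Σnom=-39.200; wc +0.460/-0.298 → slack +0.460/-0.298; half-tol=0.379, Σhalf²=0.143641
  -B: nom -10.700 → Σnom=-49.900; wc +0.180/-0.099 → slack +0.640/-0.397; half-tol=0.140, Σhalf²=0.163101
  -C: nom -37.100 → Σnom=-87.000; wc +0.330/-0.490 → slack +0.970/-0.887; half-tol=0.410, Σhalf²=0.331201
  -D: nom -1.200 → Σnom=-88.200; wc +0.192/-0.260 → slack +1.162/-1.147; half-tol=0.226, Σhalf²=0.382277
  +E: nom +29.710 → Σnom=-58.490; wc +0.166/-0.166 → slack +1.328/-1.313; half-tol=0.166, Σhalf²=0.409833
  -F: nom -4.000 → Σnom=-62.490; wc +0.470/-0.470 → slack +1.798/-1.783; half-tol=0.470, Σhalf²=0.630733
  +G: nom +34.200 → Σnom=-28.290; wc +0.050/-0.262 → slack +1.848/-2.045; half-tol=0.156, Σhalf²=0.655069
  -H: nom -1.440 → Σnom=-29.730; wc +0.040/-0.427 → slack +1.888/-2.472; half-tol=0.233, Σhalf²=0.709592
Nominal = -29.730. Worst-case = [-29.730 - 2.472, -29.730 + 1.888] = [-32.202, -27.842]. RSS = √0.709592 = 0.842.

nominal=-29.730 wc=[-32.202,-27.842] rss=0.842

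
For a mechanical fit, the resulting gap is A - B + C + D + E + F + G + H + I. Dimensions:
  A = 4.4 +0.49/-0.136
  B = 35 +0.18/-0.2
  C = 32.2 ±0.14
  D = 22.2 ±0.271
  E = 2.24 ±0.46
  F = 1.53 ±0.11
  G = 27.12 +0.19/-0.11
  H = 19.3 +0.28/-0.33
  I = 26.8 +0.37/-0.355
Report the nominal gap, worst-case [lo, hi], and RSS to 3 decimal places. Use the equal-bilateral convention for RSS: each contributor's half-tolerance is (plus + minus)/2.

Stack each dimension's contribution:
  +A: nom +4.400 → Σnom=4.400; wc +0.490/-0.136 → slack +0.490/-0.136; half-tol=0.313, Σhalf²=0.097969
  -B: nom -35.000 → Σnom=-30.600; wc +0.200/-0.180 → slack +0.690/-0.316; half-tol=0.190, Σhalf²=0.134069
  +C: nom +32.200 → Σnom=1.600; wc +0.140/-0.140 → slack +0.830/-0.456; half-tol=0.140, Σhalf²=0.153669
  +D: nom +22.200 → Σnom=23.800; wc +0.271/-0.271 → slack +1.101/-0.727; half-tol=0.271, Σhalf²=0.227110
  +E: nom +2.240 → Σnom=26.040; wc +0.460/-0.460 → slack +1.561/-1.187; half-tol=0.460, Σhalf²=0.438710
  +F: nom +1.530 → Σnom=27.570; wc +0.110/-0.110 → slack +1.671/-1.297; half-tol=0.110, Σhalf²=0.450810
  +G: nom +27.120 → Σnom=54.690; wc +0.190/-0.110 → slack +1.861/-1.407; half-tol=0.150, Σhalf²=0.473310
  +H: nom +19.300 → Σnom=73.990; wc +0.280/-0.330 → slack +2.141/-1.737; half-tol=0.305, Σhalf²=0.566335
  +I: nom +26.800 → Σnom=100.790; wc +0.370/-0.355 → slack +2.511/-2.092; half-tol=0.362, Σhalf²=0.697741
Nominal = 100.790. Worst-case = [100.790 - 2.092, 100.790 + 2.511] = [98.698, 103.301]. RSS = √0.697741 = 0.835.

nominal=100.790 wc=[98.698,103.301] rss=0.835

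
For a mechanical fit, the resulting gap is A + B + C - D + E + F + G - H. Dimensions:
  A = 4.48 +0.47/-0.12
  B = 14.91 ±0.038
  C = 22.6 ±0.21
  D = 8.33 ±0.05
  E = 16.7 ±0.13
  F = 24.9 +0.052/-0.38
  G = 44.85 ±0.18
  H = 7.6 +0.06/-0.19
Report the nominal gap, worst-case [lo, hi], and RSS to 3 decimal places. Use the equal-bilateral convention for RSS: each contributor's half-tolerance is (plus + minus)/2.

nominal=112.510 wc=[111.342,113.830] rss=0.497

Stack each dimension's contribution:
  +A: nom +4.480 → Σnom=4.480; wc +0.470/-0.120 → slack +0.470/-0.120; half-tol=0.295, Σhalf²=0.087025
  +B: nom +14.910 → Σnom=19.390; wc +0.038/-0.038 → slack +0.508/-0.158; half-tol=0.038, Σhalf²=0.088469
  +C: nom +22.600 → Σnom=41.990; wc +0.210/-0.210 → slack +0.718/-0.368; half-tol=0.210, Σhalf²=0.132569
  -D: nom -8.330 → Σnom=33.660; wc +0.050/-0.050 → slack +0.768/-0.418; half-tol=0.050, Σhalf²=0.135069
  +E: nom +16.700 → Σnom=50.360; wc +0.130/-0.130 → slack +0.898/-0.548; half-tol=0.130, Σhalf²=0.151969
  +F: nom +24.900 → Σnom=75.260; wc +0.052/-0.380 → slack +0.950/-0.928; half-tol=0.216, Σhalf²=0.198625
  +G: nom +44.850 → Σnom=120.110; wc +0.180/-0.180 → slack +1.130/-1.108; half-tol=0.180, Σhalf²=0.231025
  -H: nom -7.600 → Σnom=112.510; wc +0.190/-0.060 → slack +1.320/-1.168; half-tol=0.125, Σhalf²=0.246650
Nominal = 112.510. Worst-case = [112.510 - 1.168, 112.510 + 1.320] = [111.342, 113.830]. RSS = √0.246650 = 0.497.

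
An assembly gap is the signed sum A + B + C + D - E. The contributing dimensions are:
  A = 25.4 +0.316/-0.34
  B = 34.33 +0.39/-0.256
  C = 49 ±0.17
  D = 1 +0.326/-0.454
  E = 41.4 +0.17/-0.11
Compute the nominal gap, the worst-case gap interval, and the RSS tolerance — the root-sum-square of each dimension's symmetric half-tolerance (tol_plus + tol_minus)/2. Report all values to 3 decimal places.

Stack each dimension's contribution:
  +A: nom +25.400 → Σnom=25.400; wc +0.316/-0.340 → slack +0.316/-0.340; half-tol=0.328, Σhalf²=0.107584
  +B: nom +34.330 → Σnom=59.730; wc +0.390/-0.256 → slack +0.706/-0.596; half-tol=0.323, Σhalf²=0.211913
  +C: nom +49.000 → Σnom=108.730; wc +0.170/-0.170 → slack +0.876/-0.766; half-tol=0.170, Σhalf²=0.240813
  +D: nom +1.000 → Σnom=109.730; wc +0.326/-0.454 → slack +1.202/-1.220; half-tol=0.390, Σhalf²=0.392913
  -E: nom -41.400 → Σnom=68.330; wc +0.110/-0.170 → slack +1.312/-1.390; half-tol=0.140, Σhalf²=0.412513
Nominal = 68.330. Worst-case = [68.330 - 1.390, 68.330 + 1.312] = [66.940, 69.642]. RSS = √0.412513 = 0.642.

nominal=68.330 wc=[66.940,69.642] rss=0.642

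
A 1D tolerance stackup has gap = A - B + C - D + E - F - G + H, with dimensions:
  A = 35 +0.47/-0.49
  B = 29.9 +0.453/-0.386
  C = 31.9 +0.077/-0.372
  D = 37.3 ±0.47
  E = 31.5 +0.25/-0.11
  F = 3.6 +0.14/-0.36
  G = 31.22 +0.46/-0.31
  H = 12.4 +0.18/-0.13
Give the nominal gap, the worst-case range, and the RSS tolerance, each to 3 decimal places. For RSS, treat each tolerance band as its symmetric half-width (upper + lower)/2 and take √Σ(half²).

Stack each dimension's contribution:
  +A: nom +35.000 → Σnom=35.000; wc +0.470/-0.490 → slack +0.470/-0.490; half-tol=0.480, Σhalf²=0.230400
  -B: nom -29.900 → Σnom=5.100; wc +0.386/-0.453 → slack +0.856/-0.943; half-tol=0.419, Σhalf²=0.406380
  +C: nom +31.900 → Σnom=37.000; wc +0.077/-0.372 → slack +0.933/-1.315; half-tol=0.225, Σhalf²=0.456780
  -D: nom -37.300 → Σnom=-0.300; wc +0.470/-0.470 → slack +1.403/-1.785; half-tol=0.470, Σhalf²=0.677680
  +E: nom +31.500 → Σnom=31.200; wc +0.250/-0.110 → slack +1.653/-1.895; half-tol=0.180, Σhalf²=0.710080
  -F: nom -3.600 → Σnom=27.600; wc +0.360/-0.140 → slack +2.013/-2.035; half-tol=0.250, Σhalf²=0.772580
  -G: nom -31.220 → Σnom=-3.620; wc +0.310/-0.460 → slack +2.323/-2.495; half-tol=0.385, Σhalf²=0.920805
  +H: nom +12.400 → Σnom=8.780; wc +0.180/-0.130 → slack +2.503/-2.625; half-tol=0.155, Σhalf²=0.944830
Nominal = 8.780. Worst-case = [8.780 - 2.625, 8.780 + 2.503] = [6.155, 11.283]. RSS = √0.944830 = 0.972.

nominal=8.780 wc=[6.155,11.283] rss=0.972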